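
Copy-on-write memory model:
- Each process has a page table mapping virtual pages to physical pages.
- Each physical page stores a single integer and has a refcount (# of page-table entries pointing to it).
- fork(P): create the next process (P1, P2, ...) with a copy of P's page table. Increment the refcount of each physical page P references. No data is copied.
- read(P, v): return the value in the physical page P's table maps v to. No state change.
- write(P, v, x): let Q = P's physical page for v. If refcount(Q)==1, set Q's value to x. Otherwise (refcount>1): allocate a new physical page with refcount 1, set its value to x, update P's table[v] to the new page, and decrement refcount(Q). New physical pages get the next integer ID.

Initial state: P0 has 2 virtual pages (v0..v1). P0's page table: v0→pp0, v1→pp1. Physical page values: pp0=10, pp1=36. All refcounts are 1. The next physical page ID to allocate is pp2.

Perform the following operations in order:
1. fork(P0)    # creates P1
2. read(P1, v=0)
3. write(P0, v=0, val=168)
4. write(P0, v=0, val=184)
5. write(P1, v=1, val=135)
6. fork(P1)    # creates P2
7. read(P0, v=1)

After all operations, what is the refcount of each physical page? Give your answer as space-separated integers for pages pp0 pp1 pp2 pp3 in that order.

Op 1: fork(P0) -> P1. 2 ppages; refcounts: pp0:2 pp1:2
Op 2: read(P1, v0) -> 10. No state change.
Op 3: write(P0, v0, 168). refcount(pp0)=2>1 -> COPY to pp2. 3 ppages; refcounts: pp0:1 pp1:2 pp2:1
Op 4: write(P0, v0, 184). refcount(pp2)=1 -> write in place. 3 ppages; refcounts: pp0:1 pp1:2 pp2:1
Op 5: write(P1, v1, 135). refcount(pp1)=2>1 -> COPY to pp3. 4 ppages; refcounts: pp0:1 pp1:1 pp2:1 pp3:1
Op 6: fork(P1) -> P2. 4 ppages; refcounts: pp0:2 pp1:1 pp2:1 pp3:2
Op 7: read(P0, v1) -> 36. No state change.

Answer: 2 1 1 2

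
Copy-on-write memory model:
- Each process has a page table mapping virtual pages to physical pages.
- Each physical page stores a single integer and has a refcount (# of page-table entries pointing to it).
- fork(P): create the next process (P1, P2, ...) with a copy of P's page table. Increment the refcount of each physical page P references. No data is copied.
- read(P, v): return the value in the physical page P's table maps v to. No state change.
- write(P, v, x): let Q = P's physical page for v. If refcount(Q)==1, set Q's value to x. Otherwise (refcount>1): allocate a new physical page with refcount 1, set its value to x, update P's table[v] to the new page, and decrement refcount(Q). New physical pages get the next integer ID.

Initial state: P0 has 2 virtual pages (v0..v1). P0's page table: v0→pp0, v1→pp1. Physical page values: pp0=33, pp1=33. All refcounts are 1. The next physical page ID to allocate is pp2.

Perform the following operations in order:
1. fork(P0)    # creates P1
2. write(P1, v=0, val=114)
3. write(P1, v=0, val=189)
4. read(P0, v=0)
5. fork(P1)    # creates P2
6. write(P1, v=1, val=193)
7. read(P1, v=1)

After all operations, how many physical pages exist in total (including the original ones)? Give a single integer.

Op 1: fork(P0) -> P1. 2 ppages; refcounts: pp0:2 pp1:2
Op 2: write(P1, v0, 114). refcount(pp0)=2>1 -> COPY to pp2. 3 ppages; refcounts: pp0:1 pp1:2 pp2:1
Op 3: write(P1, v0, 189). refcount(pp2)=1 -> write in place. 3 ppages; refcounts: pp0:1 pp1:2 pp2:1
Op 4: read(P0, v0) -> 33. No state change.
Op 5: fork(P1) -> P2. 3 ppages; refcounts: pp0:1 pp1:3 pp2:2
Op 6: write(P1, v1, 193). refcount(pp1)=3>1 -> COPY to pp3. 4 ppages; refcounts: pp0:1 pp1:2 pp2:2 pp3:1
Op 7: read(P1, v1) -> 193. No state change.

Answer: 4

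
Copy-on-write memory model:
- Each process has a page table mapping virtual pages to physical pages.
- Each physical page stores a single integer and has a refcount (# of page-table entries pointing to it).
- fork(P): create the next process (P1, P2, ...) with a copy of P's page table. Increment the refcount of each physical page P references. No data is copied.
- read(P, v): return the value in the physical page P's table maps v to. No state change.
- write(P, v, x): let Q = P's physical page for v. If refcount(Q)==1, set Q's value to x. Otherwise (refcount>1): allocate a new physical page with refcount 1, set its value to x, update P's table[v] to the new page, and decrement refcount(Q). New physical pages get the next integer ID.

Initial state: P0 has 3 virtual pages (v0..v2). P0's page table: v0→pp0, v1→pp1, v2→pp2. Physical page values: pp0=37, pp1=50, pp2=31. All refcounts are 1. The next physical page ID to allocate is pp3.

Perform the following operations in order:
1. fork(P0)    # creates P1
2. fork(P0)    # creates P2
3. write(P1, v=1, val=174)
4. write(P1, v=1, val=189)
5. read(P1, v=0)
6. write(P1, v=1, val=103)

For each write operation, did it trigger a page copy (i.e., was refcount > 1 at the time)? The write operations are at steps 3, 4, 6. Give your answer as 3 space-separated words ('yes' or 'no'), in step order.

Op 1: fork(P0) -> P1. 3 ppages; refcounts: pp0:2 pp1:2 pp2:2
Op 2: fork(P0) -> P2. 3 ppages; refcounts: pp0:3 pp1:3 pp2:3
Op 3: write(P1, v1, 174). refcount(pp1)=3>1 -> COPY to pp3. 4 ppages; refcounts: pp0:3 pp1:2 pp2:3 pp3:1
Op 4: write(P1, v1, 189). refcount(pp3)=1 -> write in place. 4 ppages; refcounts: pp0:3 pp1:2 pp2:3 pp3:1
Op 5: read(P1, v0) -> 37. No state change.
Op 6: write(P1, v1, 103). refcount(pp3)=1 -> write in place. 4 ppages; refcounts: pp0:3 pp1:2 pp2:3 pp3:1

yes no no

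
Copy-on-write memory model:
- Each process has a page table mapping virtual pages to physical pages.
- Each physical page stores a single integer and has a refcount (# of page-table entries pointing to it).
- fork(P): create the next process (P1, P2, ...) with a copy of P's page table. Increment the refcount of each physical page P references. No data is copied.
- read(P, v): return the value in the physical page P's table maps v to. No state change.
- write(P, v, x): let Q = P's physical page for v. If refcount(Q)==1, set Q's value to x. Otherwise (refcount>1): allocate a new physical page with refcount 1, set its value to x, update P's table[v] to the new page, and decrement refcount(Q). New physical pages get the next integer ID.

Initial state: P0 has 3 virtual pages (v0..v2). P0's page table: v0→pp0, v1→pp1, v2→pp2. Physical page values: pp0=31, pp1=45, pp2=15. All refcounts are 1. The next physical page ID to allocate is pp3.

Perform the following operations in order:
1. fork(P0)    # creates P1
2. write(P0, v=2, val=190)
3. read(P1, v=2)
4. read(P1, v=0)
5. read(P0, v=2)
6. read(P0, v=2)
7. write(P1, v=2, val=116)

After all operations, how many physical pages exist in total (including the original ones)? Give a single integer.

Op 1: fork(P0) -> P1. 3 ppages; refcounts: pp0:2 pp1:2 pp2:2
Op 2: write(P0, v2, 190). refcount(pp2)=2>1 -> COPY to pp3. 4 ppages; refcounts: pp0:2 pp1:2 pp2:1 pp3:1
Op 3: read(P1, v2) -> 15. No state change.
Op 4: read(P1, v0) -> 31. No state change.
Op 5: read(P0, v2) -> 190. No state change.
Op 6: read(P0, v2) -> 190. No state change.
Op 7: write(P1, v2, 116). refcount(pp2)=1 -> write in place. 4 ppages; refcounts: pp0:2 pp1:2 pp2:1 pp3:1

Answer: 4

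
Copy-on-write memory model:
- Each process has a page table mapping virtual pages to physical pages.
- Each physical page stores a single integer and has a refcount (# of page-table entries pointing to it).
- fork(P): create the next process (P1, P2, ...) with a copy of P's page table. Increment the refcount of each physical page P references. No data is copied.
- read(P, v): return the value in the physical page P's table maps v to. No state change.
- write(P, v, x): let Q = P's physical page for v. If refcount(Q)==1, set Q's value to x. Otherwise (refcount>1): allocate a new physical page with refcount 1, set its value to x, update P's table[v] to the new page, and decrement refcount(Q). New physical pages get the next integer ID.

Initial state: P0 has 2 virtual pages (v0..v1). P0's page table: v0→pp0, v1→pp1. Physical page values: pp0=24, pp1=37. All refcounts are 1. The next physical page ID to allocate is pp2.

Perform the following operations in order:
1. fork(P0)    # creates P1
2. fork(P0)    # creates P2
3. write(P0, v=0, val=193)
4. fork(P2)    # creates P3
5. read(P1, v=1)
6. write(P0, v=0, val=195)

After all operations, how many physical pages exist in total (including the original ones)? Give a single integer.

Op 1: fork(P0) -> P1. 2 ppages; refcounts: pp0:2 pp1:2
Op 2: fork(P0) -> P2. 2 ppages; refcounts: pp0:3 pp1:3
Op 3: write(P0, v0, 193). refcount(pp0)=3>1 -> COPY to pp2. 3 ppages; refcounts: pp0:2 pp1:3 pp2:1
Op 4: fork(P2) -> P3. 3 ppages; refcounts: pp0:3 pp1:4 pp2:1
Op 5: read(P1, v1) -> 37. No state change.
Op 6: write(P0, v0, 195). refcount(pp2)=1 -> write in place. 3 ppages; refcounts: pp0:3 pp1:4 pp2:1

Answer: 3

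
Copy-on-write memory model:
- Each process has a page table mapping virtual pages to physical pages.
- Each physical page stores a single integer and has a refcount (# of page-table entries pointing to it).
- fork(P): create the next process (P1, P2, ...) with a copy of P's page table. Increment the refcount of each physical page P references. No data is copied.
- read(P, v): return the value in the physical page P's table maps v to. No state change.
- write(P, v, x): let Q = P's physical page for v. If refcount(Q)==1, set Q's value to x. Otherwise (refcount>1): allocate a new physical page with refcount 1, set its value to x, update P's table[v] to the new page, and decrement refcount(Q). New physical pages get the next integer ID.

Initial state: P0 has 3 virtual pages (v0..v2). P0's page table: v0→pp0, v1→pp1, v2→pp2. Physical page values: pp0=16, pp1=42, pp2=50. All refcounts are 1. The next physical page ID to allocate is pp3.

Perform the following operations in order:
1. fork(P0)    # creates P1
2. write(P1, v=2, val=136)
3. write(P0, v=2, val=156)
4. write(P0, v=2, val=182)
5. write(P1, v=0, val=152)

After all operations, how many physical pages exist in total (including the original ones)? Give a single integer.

Answer: 5

Derivation:
Op 1: fork(P0) -> P1. 3 ppages; refcounts: pp0:2 pp1:2 pp2:2
Op 2: write(P1, v2, 136). refcount(pp2)=2>1 -> COPY to pp3. 4 ppages; refcounts: pp0:2 pp1:2 pp2:1 pp3:1
Op 3: write(P0, v2, 156). refcount(pp2)=1 -> write in place. 4 ppages; refcounts: pp0:2 pp1:2 pp2:1 pp3:1
Op 4: write(P0, v2, 182). refcount(pp2)=1 -> write in place. 4 ppages; refcounts: pp0:2 pp1:2 pp2:1 pp3:1
Op 5: write(P1, v0, 152). refcount(pp0)=2>1 -> COPY to pp4. 5 ppages; refcounts: pp0:1 pp1:2 pp2:1 pp3:1 pp4:1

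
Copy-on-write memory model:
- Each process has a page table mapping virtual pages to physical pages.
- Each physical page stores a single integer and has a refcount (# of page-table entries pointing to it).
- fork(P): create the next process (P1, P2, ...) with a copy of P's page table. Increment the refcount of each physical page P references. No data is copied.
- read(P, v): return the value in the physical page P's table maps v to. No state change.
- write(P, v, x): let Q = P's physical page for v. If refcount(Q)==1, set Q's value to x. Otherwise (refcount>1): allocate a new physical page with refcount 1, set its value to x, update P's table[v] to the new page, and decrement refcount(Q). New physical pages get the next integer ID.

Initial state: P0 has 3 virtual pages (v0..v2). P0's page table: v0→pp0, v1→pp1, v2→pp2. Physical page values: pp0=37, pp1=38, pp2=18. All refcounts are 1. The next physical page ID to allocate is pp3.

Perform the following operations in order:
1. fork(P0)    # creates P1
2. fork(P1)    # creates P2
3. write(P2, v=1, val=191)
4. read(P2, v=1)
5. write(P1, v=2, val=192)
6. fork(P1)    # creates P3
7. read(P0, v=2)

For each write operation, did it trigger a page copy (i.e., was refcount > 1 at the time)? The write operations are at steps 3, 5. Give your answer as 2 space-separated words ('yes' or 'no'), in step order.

Op 1: fork(P0) -> P1. 3 ppages; refcounts: pp0:2 pp1:2 pp2:2
Op 2: fork(P1) -> P2. 3 ppages; refcounts: pp0:3 pp1:3 pp2:3
Op 3: write(P2, v1, 191). refcount(pp1)=3>1 -> COPY to pp3. 4 ppages; refcounts: pp0:3 pp1:2 pp2:3 pp3:1
Op 4: read(P2, v1) -> 191. No state change.
Op 5: write(P1, v2, 192). refcount(pp2)=3>1 -> COPY to pp4. 5 ppages; refcounts: pp0:3 pp1:2 pp2:2 pp3:1 pp4:1
Op 6: fork(P1) -> P3. 5 ppages; refcounts: pp0:4 pp1:3 pp2:2 pp3:1 pp4:2
Op 7: read(P0, v2) -> 18. No state change.

yes yes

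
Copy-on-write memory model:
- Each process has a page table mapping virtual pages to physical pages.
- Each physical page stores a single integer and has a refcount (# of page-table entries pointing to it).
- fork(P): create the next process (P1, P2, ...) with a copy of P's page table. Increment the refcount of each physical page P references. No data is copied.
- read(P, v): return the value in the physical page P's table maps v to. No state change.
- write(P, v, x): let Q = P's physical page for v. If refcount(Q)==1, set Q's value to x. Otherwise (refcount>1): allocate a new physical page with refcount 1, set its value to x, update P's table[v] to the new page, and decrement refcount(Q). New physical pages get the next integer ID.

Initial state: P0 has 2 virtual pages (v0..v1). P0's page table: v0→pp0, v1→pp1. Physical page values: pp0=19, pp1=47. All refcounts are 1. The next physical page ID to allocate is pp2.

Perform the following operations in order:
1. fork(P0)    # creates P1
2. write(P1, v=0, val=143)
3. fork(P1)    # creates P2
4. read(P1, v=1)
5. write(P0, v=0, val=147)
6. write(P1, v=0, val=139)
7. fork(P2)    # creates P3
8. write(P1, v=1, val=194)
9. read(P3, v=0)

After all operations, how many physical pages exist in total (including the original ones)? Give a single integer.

Op 1: fork(P0) -> P1. 2 ppages; refcounts: pp0:2 pp1:2
Op 2: write(P1, v0, 143). refcount(pp0)=2>1 -> COPY to pp2. 3 ppages; refcounts: pp0:1 pp1:2 pp2:1
Op 3: fork(P1) -> P2. 3 ppages; refcounts: pp0:1 pp1:3 pp2:2
Op 4: read(P1, v1) -> 47. No state change.
Op 5: write(P0, v0, 147). refcount(pp0)=1 -> write in place. 3 ppages; refcounts: pp0:1 pp1:3 pp2:2
Op 6: write(P1, v0, 139). refcount(pp2)=2>1 -> COPY to pp3. 4 ppages; refcounts: pp0:1 pp1:3 pp2:1 pp3:1
Op 7: fork(P2) -> P3. 4 ppages; refcounts: pp0:1 pp1:4 pp2:2 pp3:1
Op 8: write(P1, v1, 194). refcount(pp1)=4>1 -> COPY to pp4. 5 ppages; refcounts: pp0:1 pp1:3 pp2:2 pp3:1 pp4:1
Op 9: read(P3, v0) -> 143. No state change.

Answer: 5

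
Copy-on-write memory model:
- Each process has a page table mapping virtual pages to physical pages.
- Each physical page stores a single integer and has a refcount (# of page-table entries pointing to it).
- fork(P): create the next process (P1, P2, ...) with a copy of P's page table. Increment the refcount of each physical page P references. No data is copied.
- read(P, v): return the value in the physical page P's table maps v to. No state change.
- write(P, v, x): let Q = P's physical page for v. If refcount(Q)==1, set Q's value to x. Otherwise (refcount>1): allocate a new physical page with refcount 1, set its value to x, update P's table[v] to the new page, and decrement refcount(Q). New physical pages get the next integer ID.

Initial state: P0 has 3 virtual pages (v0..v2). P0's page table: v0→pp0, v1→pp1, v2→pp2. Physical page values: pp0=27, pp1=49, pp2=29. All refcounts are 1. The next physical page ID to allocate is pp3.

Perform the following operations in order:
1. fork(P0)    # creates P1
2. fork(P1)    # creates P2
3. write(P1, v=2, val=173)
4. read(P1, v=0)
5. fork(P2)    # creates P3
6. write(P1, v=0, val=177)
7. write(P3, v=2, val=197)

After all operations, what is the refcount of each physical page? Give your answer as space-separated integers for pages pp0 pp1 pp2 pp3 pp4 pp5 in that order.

Answer: 3 4 2 1 1 1

Derivation:
Op 1: fork(P0) -> P1. 3 ppages; refcounts: pp0:2 pp1:2 pp2:2
Op 2: fork(P1) -> P2. 3 ppages; refcounts: pp0:3 pp1:3 pp2:3
Op 3: write(P1, v2, 173). refcount(pp2)=3>1 -> COPY to pp3. 4 ppages; refcounts: pp0:3 pp1:3 pp2:2 pp3:1
Op 4: read(P1, v0) -> 27. No state change.
Op 5: fork(P2) -> P3. 4 ppages; refcounts: pp0:4 pp1:4 pp2:3 pp3:1
Op 6: write(P1, v0, 177). refcount(pp0)=4>1 -> COPY to pp4. 5 ppages; refcounts: pp0:3 pp1:4 pp2:3 pp3:1 pp4:1
Op 7: write(P3, v2, 197). refcount(pp2)=3>1 -> COPY to pp5. 6 ppages; refcounts: pp0:3 pp1:4 pp2:2 pp3:1 pp4:1 pp5:1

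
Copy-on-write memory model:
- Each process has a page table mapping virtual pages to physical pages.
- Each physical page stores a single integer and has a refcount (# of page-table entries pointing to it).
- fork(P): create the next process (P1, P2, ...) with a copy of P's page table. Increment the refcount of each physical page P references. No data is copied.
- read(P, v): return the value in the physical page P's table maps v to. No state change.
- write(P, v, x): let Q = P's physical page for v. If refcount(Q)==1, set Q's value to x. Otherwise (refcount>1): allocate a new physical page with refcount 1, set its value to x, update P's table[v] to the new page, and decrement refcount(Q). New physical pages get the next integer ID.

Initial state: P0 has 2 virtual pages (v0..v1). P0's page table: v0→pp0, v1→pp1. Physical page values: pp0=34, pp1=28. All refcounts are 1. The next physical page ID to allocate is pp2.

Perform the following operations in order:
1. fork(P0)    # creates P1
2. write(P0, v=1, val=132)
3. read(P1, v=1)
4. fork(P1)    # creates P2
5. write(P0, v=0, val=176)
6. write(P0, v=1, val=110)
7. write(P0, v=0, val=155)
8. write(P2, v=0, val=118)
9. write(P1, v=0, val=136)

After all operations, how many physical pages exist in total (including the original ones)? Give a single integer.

Answer: 5

Derivation:
Op 1: fork(P0) -> P1. 2 ppages; refcounts: pp0:2 pp1:2
Op 2: write(P0, v1, 132). refcount(pp1)=2>1 -> COPY to pp2. 3 ppages; refcounts: pp0:2 pp1:1 pp2:1
Op 3: read(P1, v1) -> 28. No state change.
Op 4: fork(P1) -> P2. 3 ppages; refcounts: pp0:3 pp1:2 pp2:1
Op 5: write(P0, v0, 176). refcount(pp0)=3>1 -> COPY to pp3. 4 ppages; refcounts: pp0:2 pp1:2 pp2:1 pp3:1
Op 6: write(P0, v1, 110). refcount(pp2)=1 -> write in place. 4 ppages; refcounts: pp0:2 pp1:2 pp2:1 pp3:1
Op 7: write(P0, v0, 155). refcount(pp3)=1 -> write in place. 4 ppages; refcounts: pp0:2 pp1:2 pp2:1 pp3:1
Op 8: write(P2, v0, 118). refcount(pp0)=2>1 -> COPY to pp4. 5 ppages; refcounts: pp0:1 pp1:2 pp2:1 pp3:1 pp4:1
Op 9: write(P1, v0, 136). refcount(pp0)=1 -> write in place. 5 ppages; refcounts: pp0:1 pp1:2 pp2:1 pp3:1 pp4:1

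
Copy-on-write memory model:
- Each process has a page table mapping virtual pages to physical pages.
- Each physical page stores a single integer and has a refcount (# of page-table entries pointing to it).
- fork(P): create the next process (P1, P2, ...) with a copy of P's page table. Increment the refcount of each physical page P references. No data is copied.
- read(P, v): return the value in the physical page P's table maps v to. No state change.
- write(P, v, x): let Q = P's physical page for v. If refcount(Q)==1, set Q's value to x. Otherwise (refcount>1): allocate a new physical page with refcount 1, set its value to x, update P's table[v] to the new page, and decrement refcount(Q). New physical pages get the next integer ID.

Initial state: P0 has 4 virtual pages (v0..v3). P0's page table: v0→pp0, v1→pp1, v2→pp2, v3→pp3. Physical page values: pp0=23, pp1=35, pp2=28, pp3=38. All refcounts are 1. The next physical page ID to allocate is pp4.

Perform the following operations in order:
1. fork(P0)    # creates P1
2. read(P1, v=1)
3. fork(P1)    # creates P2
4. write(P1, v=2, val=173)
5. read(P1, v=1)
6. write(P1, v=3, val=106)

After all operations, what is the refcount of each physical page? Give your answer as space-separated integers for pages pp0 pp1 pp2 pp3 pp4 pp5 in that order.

Op 1: fork(P0) -> P1. 4 ppages; refcounts: pp0:2 pp1:2 pp2:2 pp3:2
Op 2: read(P1, v1) -> 35. No state change.
Op 3: fork(P1) -> P2. 4 ppages; refcounts: pp0:3 pp1:3 pp2:3 pp3:3
Op 4: write(P1, v2, 173). refcount(pp2)=3>1 -> COPY to pp4. 5 ppages; refcounts: pp0:3 pp1:3 pp2:2 pp3:3 pp4:1
Op 5: read(P1, v1) -> 35. No state change.
Op 6: write(P1, v3, 106). refcount(pp3)=3>1 -> COPY to pp5. 6 ppages; refcounts: pp0:3 pp1:3 pp2:2 pp3:2 pp4:1 pp5:1

Answer: 3 3 2 2 1 1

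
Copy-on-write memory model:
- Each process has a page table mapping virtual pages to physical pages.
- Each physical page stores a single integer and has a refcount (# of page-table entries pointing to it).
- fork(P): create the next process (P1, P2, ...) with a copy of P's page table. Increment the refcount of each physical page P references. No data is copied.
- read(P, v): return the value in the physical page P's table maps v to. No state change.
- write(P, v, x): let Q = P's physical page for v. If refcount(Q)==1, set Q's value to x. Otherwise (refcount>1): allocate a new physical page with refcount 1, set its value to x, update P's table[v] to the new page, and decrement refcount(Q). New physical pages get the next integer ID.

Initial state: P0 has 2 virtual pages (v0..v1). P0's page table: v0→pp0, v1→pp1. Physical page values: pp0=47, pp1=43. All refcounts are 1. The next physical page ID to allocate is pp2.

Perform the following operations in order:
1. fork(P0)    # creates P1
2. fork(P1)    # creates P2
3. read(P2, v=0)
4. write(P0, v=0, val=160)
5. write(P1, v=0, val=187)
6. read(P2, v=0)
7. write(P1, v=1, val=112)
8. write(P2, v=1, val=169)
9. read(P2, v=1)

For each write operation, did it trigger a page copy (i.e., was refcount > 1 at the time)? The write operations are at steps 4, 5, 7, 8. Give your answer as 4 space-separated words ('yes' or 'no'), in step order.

Op 1: fork(P0) -> P1. 2 ppages; refcounts: pp0:2 pp1:2
Op 2: fork(P1) -> P2. 2 ppages; refcounts: pp0:3 pp1:3
Op 3: read(P2, v0) -> 47. No state change.
Op 4: write(P0, v0, 160). refcount(pp0)=3>1 -> COPY to pp2. 3 ppages; refcounts: pp0:2 pp1:3 pp2:1
Op 5: write(P1, v0, 187). refcount(pp0)=2>1 -> COPY to pp3. 4 ppages; refcounts: pp0:1 pp1:3 pp2:1 pp3:1
Op 6: read(P2, v0) -> 47. No state change.
Op 7: write(P1, v1, 112). refcount(pp1)=3>1 -> COPY to pp4. 5 ppages; refcounts: pp0:1 pp1:2 pp2:1 pp3:1 pp4:1
Op 8: write(P2, v1, 169). refcount(pp1)=2>1 -> COPY to pp5. 6 ppages; refcounts: pp0:1 pp1:1 pp2:1 pp3:1 pp4:1 pp5:1
Op 9: read(P2, v1) -> 169. No state change.

yes yes yes yes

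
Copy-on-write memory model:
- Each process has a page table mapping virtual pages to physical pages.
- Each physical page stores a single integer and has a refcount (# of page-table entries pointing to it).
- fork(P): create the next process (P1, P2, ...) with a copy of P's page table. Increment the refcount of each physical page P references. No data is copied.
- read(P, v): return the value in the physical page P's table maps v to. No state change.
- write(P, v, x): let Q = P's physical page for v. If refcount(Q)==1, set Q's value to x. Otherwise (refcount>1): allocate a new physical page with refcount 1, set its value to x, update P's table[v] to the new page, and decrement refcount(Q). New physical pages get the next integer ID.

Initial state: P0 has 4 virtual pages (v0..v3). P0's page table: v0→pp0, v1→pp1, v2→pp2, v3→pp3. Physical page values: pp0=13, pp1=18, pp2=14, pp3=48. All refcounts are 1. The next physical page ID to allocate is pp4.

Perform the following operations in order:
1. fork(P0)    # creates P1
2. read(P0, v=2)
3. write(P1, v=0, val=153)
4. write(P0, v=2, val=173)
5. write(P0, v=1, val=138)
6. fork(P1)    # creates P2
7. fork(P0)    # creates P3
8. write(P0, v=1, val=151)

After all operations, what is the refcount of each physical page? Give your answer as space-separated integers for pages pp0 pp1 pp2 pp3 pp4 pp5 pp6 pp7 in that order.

Op 1: fork(P0) -> P1. 4 ppages; refcounts: pp0:2 pp1:2 pp2:2 pp3:2
Op 2: read(P0, v2) -> 14. No state change.
Op 3: write(P1, v0, 153). refcount(pp0)=2>1 -> COPY to pp4. 5 ppages; refcounts: pp0:1 pp1:2 pp2:2 pp3:2 pp4:1
Op 4: write(P0, v2, 173). refcount(pp2)=2>1 -> COPY to pp5. 6 ppages; refcounts: pp0:1 pp1:2 pp2:1 pp3:2 pp4:1 pp5:1
Op 5: write(P0, v1, 138). refcount(pp1)=2>1 -> COPY to pp6. 7 ppages; refcounts: pp0:1 pp1:1 pp2:1 pp3:2 pp4:1 pp5:1 pp6:1
Op 6: fork(P1) -> P2. 7 ppages; refcounts: pp0:1 pp1:2 pp2:2 pp3:3 pp4:2 pp5:1 pp6:1
Op 7: fork(P0) -> P3. 7 ppages; refcounts: pp0:2 pp1:2 pp2:2 pp3:4 pp4:2 pp5:2 pp6:2
Op 8: write(P0, v1, 151). refcount(pp6)=2>1 -> COPY to pp7. 8 ppages; refcounts: pp0:2 pp1:2 pp2:2 pp3:4 pp4:2 pp5:2 pp6:1 pp7:1

Answer: 2 2 2 4 2 2 1 1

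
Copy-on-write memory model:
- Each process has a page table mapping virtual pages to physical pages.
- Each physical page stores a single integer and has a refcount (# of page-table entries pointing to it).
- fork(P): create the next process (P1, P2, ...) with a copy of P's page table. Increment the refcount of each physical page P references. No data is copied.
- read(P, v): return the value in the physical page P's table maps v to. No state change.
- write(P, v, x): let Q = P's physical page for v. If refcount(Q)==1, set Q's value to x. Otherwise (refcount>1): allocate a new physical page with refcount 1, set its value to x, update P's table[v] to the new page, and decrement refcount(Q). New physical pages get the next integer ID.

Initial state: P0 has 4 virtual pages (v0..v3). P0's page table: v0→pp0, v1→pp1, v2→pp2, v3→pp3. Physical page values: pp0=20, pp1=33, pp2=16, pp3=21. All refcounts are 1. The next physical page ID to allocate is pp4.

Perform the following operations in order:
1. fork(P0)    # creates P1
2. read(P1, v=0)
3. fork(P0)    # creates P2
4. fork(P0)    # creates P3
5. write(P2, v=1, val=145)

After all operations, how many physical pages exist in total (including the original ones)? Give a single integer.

Answer: 5

Derivation:
Op 1: fork(P0) -> P1. 4 ppages; refcounts: pp0:2 pp1:2 pp2:2 pp3:2
Op 2: read(P1, v0) -> 20. No state change.
Op 3: fork(P0) -> P2. 4 ppages; refcounts: pp0:3 pp1:3 pp2:3 pp3:3
Op 4: fork(P0) -> P3. 4 ppages; refcounts: pp0:4 pp1:4 pp2:4 pp3:4
Op 5: write(P2, v1, 145). refcount(pp1)=4>1 -> COPY to pp4. 5 ppages; refcounts: pp0:4 pp1:3 pp2:4 pp3:4 pp4:1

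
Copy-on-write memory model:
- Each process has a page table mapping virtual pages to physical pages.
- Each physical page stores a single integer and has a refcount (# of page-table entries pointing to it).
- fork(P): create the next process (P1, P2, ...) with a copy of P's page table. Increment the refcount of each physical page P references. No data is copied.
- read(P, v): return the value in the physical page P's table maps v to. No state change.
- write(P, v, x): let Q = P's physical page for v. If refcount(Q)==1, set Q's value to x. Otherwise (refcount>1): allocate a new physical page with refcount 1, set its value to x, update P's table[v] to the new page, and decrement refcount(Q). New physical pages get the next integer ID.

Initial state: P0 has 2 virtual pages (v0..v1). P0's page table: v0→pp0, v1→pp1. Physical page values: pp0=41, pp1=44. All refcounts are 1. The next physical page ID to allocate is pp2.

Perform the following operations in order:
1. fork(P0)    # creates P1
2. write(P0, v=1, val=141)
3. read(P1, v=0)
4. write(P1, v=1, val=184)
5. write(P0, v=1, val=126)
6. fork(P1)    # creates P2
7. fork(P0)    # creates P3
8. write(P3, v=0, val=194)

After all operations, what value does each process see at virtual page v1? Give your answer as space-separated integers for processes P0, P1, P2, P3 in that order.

Answer: 126 184 184 126

Derivation:
Op 1: fork(P0) -> P1. 2 ppages; refcounts: pp0:2 pp1:2
Op 2: write(P0, v1, 141). refcount(pp1)=2>1 -> COPY to pp2. 3 ppages; refcounts: pp0:2 pp1:1 pp2:1
Op 3: read(P1, v0) -> 41. No state change.
Op 4: write(P1, v1, 184). refcount(pp1)=1 -> write in place. 3 ppages; refcounts: pp0:2 pp1:1 pp2:1
Op 5: write(P0, v1, 126). refcount(pp2)=1 -> write in place. 3 ppages; refcounts: pp0:2 pp1:1 pp2:1
Op 6: fork(P1) -> P2. 3 ppages; refcounts: pp0:3 pp1:2 pp2:1
Op 7: fork(P0) -> P3. 3 ppages; refcounts: pp0:4 pp1:2 pp2:2
Op 8: write(P3, v0, 194). refcount(pp0)=4>1 -> COPY to pp3. 4 ppages; refcounts: pp0:3 pp1:2 pp2:2 pp3:1
P0: v1 -> pp2 = 126
P1: v1 -> pp1 = 184
P2: v1 -> pp1 = 184
P3: v1 -> pp2 = 126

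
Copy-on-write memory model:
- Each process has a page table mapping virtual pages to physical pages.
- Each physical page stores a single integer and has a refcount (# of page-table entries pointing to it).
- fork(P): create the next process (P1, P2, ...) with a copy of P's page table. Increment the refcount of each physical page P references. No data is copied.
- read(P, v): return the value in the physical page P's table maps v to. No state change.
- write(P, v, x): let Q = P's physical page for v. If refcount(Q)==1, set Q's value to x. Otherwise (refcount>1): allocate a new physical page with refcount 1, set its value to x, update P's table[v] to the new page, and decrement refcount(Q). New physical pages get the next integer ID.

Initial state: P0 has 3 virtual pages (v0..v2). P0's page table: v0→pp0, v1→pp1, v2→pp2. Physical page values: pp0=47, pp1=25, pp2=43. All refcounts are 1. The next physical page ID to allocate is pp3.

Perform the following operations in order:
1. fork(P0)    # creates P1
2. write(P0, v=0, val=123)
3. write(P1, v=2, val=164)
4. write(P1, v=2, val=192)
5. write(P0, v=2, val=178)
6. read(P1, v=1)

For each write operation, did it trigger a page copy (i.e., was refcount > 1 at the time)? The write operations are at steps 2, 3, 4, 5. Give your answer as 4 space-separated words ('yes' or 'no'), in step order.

Op 1: fork(P0) -> P1. 3 ppages; refcounts: pp0:2 pp1:2 pp2:2
Op 2: write(P0, v0, 123). refcount(pp0)=2>1 -> COPY to pp3. 4 ppages; refcounts: pp0:1 pp1:2 pp2:2 pp3:1
Op 3: write(P1, v2, 164). refcount(pp2)=2>1 -> COPY to pp4. 5 ppages; refcounts: pp0:1 pp1:2 pp2:1 pp3:1 pp4:1
Op 4: write(P1, v2, 192). refcount(pp4)=1 -> write in place. 5 ppages; refcounts: pp0:1 pp1:2 pp2:1 pp3:1 pp4:1
Op 5: write(P0, v2, 178). refcount(pp2)=1 -> write in place. 5 ppages; refcounts: pp0:1 pp1:2 pp2:1 pp3:1 pp4:1
Op 6: read(P1, v1) -> 25. No state change.

yes yes no no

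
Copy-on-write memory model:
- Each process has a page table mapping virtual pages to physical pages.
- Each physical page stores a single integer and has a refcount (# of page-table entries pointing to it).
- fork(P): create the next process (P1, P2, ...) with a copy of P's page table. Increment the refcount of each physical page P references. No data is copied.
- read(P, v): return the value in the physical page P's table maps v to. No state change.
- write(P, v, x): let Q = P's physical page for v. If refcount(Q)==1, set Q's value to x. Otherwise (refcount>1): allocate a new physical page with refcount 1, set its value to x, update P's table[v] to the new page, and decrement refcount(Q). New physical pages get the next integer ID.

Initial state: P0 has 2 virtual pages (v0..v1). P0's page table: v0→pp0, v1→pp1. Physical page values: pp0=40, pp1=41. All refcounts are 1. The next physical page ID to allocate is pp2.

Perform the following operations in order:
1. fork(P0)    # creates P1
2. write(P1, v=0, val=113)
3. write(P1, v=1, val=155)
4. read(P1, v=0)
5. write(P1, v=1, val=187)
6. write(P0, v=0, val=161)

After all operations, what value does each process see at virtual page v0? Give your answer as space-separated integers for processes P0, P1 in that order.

Answer: 161 113

Derivation:
Op 1: fork(P0) -> P1. 2 ppages; refcounts: pp0:2 pp1:2
Op 2: write(P1, v0, 113). refcount(pp0)=2>1 -> COPY to pp2. 3 ppages; refcounts: pp0:1 pp1:2 pp2:1
Op 3: write(P1, v1, 155). refcount(pp1)=2>1 -> COPY to pp3. 4 ppages; refcounts: pp0:1 pp1:1 pp2:1 pp3:1
Op 4: read(P1, v0) -> 113. No state change.
Op 5: write(P1, v1, 187). refcount(pp3)=1 -> write in place. 4 ppages; refcounts: pp0:1 pp1:1 pp2:1 pp3:1
Op 6: write(P0, v0, 161). refcount(pp0)=1 -> write in place. 4 ppages; refcounts: pp0:1 pp1:1 pp2:1 pp3:1
P0: v0 -> pp0 = 161
P1: v0 -> pp2 = 113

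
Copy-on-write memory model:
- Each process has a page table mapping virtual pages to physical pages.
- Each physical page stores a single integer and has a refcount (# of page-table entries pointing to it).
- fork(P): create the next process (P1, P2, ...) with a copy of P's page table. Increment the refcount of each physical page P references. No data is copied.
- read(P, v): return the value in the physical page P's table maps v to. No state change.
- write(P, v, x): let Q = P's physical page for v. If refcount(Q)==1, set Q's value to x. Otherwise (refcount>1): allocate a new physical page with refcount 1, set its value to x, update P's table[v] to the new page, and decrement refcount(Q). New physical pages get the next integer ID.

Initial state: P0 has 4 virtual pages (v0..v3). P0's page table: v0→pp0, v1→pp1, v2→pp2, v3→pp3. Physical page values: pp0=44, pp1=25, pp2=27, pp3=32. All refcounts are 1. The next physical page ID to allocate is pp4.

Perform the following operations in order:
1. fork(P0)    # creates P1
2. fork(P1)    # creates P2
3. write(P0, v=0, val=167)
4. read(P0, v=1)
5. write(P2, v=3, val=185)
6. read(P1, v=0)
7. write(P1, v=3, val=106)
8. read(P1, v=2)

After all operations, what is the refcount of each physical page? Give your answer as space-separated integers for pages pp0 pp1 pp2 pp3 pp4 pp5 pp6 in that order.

Op 1: fork(P0) -> P1. 4 ppages; refcounts: pp0:2 pp1:2 pp2:2 pp3:2
Op 2: fork(P1) -> P2. 4 ppages; refcounts: pp0:3 pp1:3 pp2:3 pp3:3
Op 3: write(P0, v0, 167). refcount(pp0)=3>1 -> COPY to pp4. 5 ppages; refcounts: pp0:2 pp1:3 pp2:3 pp3:3 pp4:1
Op 4: read(P0, v1) -> 25. No state change.
Op 5: write(P2, v3, 185). refcount(pp3)=3>1 -> COPY to pp5. 6 ppages; refcounts: pp0:2 pp1:3 pp2:3 pp3:2 pp4:1 pp5:1
Op 6: read(P1, v0) -> 44. No state change.
Op 7: write(P1, v3, 106). refcount(pp3)=2>1 -> COPY to pp6. 7 ppages; refcounts: pp0:2 pp1:3 pp2:3 pp3:1 pp4:1 pp5:1 pp6:1
Op 8: read(P1, v2) -> 27. No state change.

Answer: 2 3 3 1 1 1 1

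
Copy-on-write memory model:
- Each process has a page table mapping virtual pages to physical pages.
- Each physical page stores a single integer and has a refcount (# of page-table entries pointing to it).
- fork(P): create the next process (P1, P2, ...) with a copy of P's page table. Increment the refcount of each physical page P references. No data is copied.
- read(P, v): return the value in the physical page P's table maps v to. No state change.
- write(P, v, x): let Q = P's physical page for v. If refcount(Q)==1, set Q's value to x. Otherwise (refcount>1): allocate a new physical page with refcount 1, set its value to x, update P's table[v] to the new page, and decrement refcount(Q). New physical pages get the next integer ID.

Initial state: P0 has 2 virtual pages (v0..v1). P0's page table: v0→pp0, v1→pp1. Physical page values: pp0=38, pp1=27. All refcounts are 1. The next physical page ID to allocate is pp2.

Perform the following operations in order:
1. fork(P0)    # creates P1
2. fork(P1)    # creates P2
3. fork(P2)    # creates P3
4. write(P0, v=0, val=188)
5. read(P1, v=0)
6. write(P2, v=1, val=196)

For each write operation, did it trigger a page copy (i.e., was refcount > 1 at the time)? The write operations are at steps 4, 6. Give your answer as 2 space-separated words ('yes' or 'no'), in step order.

Op 1: fork(P0) -> P1. 2 ppages; refcounts: pp0:2 pp1:2
Op 2: fork(P1) -> P2. 2 ppages; refcounts: pp0:3 pp1:3
Op 3: fork(P2) -> P3. 2 ppages; refcounts: pp0:4 pp1:4
Op 4: write(P0, v0, 188). refcount(pp0)=4>1 -> COPY to pp2. 3 ppages; refcounts: pp0:3 pp1:4 pp2:1
Op 5: read(P1, v0) -> 38. No state change.
Op 6: write(P2, v1, 196). refcount(pp1)=4>1 -> COPY to pp3. 4 ppages; refcounts: pp0:3 pp1:3 pp2:1 pp3:1

yes yes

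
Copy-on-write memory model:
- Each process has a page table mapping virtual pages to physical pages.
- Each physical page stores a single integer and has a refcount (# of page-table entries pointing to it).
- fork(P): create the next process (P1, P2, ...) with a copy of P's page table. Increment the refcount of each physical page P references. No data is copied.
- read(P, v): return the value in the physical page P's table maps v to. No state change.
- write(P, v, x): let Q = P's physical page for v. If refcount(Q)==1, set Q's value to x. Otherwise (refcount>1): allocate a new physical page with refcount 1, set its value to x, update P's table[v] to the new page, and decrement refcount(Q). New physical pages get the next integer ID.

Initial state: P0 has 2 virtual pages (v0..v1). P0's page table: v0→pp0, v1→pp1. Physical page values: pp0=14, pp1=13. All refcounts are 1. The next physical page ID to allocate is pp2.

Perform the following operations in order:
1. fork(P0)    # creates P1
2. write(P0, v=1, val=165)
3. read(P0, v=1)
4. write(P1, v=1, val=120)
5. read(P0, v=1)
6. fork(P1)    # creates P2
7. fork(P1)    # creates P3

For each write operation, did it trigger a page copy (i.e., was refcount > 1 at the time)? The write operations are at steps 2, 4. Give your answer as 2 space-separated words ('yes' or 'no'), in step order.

Op 1: fork(P0) -> P1. 2 ppages; refcounts: pp0:2 pp1:2
Op 2: write(P0, v1, 165). refcount(pp1)=2>1 -> COPY to pp2. 3 ppages; refcounts: pp0:2 pp1:1 pp2:1
Op 3: read(P0, v1) -> 165. No state change.
Op 4: write(P1, v1, 120). refcount(pp1)=1 -> write in place. 3 ppages; refcounts: pp0:2 pp1:1 pp2:1
Op 5: read(P0, v1) -> 165. No state change.
Op 6: fork(P1) -> P2. 3 ppages; refcounts: pp0:3 pp1:2 pp2:1
Op 7: fork(P1) -> P3. 3 ppages; refcounts: pp0:4 pp1:3 pp2:1

yes no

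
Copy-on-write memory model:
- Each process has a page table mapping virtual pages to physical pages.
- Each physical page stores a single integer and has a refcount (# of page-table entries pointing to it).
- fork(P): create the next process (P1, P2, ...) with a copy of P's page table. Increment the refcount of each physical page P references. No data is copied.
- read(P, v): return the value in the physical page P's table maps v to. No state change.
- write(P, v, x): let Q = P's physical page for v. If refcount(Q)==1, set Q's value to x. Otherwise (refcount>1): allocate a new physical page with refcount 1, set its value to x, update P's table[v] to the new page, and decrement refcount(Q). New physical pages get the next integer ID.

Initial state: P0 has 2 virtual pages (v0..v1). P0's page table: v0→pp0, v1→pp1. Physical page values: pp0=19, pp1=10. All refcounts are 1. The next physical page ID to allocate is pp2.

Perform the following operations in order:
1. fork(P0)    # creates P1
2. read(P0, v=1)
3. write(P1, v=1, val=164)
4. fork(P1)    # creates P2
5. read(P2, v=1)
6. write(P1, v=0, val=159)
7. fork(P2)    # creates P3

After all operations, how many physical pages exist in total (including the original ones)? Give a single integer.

Answer: 4

Derivation:
Op 1: fork(P0) -> P1. 2 ppages; refcounts: pp0:2 pp1:2
Op 2: read(P0, v1) -> 10. No state change.
Op 3: write(P1, v1, 164). refcount(pp1)=2>1 -> COPY to pp2. 3 ppages; refcounts: pp0:2 pp1:1 pp2:1
Op 4: fork(P1) -> P2. 3 ppages; refcounts: pp0:3 pp1:1 pp2:2
Op 5: read(P2, v1) -> 164. No state change.
Op 6: write(P1, v0, 159). refcount(pp0)=3>1 -> COPY to pp3. 4 ppages; refcounts: pp0:2 pp1:1 pp2:2 pp3:1
Op 7: fork(P2) -> P3. 4 ppages; refcounts: pp0:3 pp1:1 pp2:3 pp3:1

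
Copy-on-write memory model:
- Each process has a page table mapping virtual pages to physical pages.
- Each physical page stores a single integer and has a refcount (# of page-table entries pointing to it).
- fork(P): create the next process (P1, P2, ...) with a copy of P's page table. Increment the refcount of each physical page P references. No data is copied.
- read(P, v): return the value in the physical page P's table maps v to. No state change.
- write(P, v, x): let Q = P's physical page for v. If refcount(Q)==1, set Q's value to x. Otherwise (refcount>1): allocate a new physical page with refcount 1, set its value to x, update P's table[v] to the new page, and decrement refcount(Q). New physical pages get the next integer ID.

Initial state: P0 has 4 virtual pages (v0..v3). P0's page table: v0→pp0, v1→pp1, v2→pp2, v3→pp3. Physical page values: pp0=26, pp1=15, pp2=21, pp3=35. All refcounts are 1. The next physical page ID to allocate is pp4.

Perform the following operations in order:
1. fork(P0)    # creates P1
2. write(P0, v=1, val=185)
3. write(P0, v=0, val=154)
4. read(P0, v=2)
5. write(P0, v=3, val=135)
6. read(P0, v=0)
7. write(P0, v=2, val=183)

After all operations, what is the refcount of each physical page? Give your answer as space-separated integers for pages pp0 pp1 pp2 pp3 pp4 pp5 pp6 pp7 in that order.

Op 1: fork(P0) -> P1. 4 ppages; refcounts: pp0:2 pp1:2 pp2:2 pp3:2
Op 2: write(P0, v1, 185). refcount(pp1)=2>1 -> COPY to pp4. 5 ppages; refcounts: pp0:2 pp1:1 pp2:2 pp3:2 pp4:1
Op 3: write(P0, v0, 154). refcount(pp0)=2>1 -> COPY to pp5. 6 ppages; refcounts: pp0:1 pp1:1 pp2:2 pp3:2 pp4:1 pp5:1
Op 4: read(P0, v2) -> 21. No state change.
Op 5: write(P0, v3, 135). refcount(pp3)=2>1 -> COPY to pp6. 7 ppages; refcounts: pp0:1 pp1:1 pp2:2 pp3:1 pp4:1 pp5:1 pp6:1
Op 6: read(P0, v0) -> 154. No state change.
Op 7: write(P0, v2, 183). refcount(pp2)=2>1 -> COPY to pp7. 8 ppages; refcounts: pp0:1 pp1:1 pp2:1 pp3:1 pp4:1 pp5:1 pp6:1 pp7:1

Answer: 1 1 1 1 1 1 1 1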